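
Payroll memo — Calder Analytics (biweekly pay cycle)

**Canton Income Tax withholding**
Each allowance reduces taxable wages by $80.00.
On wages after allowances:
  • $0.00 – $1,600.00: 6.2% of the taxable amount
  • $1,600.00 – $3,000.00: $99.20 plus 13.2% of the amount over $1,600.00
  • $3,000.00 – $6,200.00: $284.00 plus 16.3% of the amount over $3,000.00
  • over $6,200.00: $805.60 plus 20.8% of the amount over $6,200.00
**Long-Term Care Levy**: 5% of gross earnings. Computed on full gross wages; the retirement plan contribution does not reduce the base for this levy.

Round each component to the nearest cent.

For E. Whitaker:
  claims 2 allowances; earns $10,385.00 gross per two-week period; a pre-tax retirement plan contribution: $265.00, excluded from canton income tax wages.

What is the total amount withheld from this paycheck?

$2,106.93

Canton Income Tax: taxable = $10,385.00 − $265.00 − 2×$80.00 = $9,960.00
  $805.60 + 20.8% × ($9,960.00 − $6,200.00) = $805.60 + 20.8% × $3,760.00 = $1,587.68
Long-Term Care Levy: 5% × $10,385.00 = $519.25
Total: $1,587.68 + $519.25 = $2,106.93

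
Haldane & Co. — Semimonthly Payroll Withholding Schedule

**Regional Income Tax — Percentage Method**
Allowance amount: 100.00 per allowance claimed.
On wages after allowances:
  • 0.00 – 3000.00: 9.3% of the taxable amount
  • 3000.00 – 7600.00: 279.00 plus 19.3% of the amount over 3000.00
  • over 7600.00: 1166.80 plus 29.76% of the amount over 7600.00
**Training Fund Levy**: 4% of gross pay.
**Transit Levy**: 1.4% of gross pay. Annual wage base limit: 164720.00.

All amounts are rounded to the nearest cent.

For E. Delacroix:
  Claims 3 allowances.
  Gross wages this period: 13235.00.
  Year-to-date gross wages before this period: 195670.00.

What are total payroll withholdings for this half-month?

Regional Income Tax: taxable = 13235.00 − 3×100.00 = 12935.00
  1166.80 + 29.76% × (12935.00 − 7600.00) = 1166.80 + 29.76% × 5335.00 = 2754.50
Training Fund Levy: 4% × 13235.00 = 529.40
Transit Levy: YTD 195670.00 ≥ cap 164720.00 → 0.00
Total: 2754.50 + 529.40 + 0.00 = 3283.90

3283.90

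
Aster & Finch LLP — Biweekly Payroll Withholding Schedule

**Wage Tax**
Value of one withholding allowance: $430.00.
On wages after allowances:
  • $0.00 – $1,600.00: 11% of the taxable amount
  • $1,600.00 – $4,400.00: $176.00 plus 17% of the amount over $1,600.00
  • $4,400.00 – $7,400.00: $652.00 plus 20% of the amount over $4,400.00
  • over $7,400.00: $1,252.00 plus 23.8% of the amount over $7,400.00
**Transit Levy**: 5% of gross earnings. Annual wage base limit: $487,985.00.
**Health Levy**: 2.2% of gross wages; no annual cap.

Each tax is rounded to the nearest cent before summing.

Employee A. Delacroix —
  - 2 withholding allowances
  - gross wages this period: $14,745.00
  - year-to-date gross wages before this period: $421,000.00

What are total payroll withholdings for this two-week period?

Wage Tax: taxable = $14,745.00 − 2×$430.00 = $13,885.00
  $1,252.00 + 23.8% × ($13,885.00 − $7,400.00) = $1,252.00 + 23.8% × $6,485.00 = $2,795.43
Transit Levy: 5% × $14,745.00 = $737.25
Health Levy: 2.2% × $14,745.00 = $324.39
Total: $2,795.43 + $737.25 + $324.39 = $3,857.07

$3,857.07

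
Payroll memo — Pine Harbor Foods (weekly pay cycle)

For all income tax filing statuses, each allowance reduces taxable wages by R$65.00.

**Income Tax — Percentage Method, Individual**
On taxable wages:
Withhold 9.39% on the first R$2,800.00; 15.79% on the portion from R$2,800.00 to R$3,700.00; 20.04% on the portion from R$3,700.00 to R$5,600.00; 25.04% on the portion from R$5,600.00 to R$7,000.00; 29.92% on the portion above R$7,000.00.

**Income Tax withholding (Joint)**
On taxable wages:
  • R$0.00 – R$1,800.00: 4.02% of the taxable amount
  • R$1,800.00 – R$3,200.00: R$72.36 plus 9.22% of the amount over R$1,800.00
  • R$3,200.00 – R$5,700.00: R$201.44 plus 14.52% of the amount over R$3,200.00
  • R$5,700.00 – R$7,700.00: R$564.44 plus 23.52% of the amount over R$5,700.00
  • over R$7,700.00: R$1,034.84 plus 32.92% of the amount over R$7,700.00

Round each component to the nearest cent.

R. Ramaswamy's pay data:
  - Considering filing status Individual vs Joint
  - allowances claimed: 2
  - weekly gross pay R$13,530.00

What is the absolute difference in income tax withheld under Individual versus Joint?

R$139.95

Income Tax (Individual): taxable = R$13,530.00 − 2×R$65.00 = R$13,400.00
  R$1,136.35 + 29.92% × (R$13,400.00 − R$7,000.00) = R$1,136.35 + 29.92% × R$6,400.00 = R$3,051.23
Income Tax (Joint): taxable = R$13,530.00 − 2×R$65.00 = R$13,400.00
  R$1,034.84 + 32.92% × (R$13,400.00 − R$7,700.00) = R$1,034.84 + 32.92% × R$5,700.00 = R$2,911.28
Difference: |R$3,051.23 − R$2,911.28| = R$139.95 (higher under Individual)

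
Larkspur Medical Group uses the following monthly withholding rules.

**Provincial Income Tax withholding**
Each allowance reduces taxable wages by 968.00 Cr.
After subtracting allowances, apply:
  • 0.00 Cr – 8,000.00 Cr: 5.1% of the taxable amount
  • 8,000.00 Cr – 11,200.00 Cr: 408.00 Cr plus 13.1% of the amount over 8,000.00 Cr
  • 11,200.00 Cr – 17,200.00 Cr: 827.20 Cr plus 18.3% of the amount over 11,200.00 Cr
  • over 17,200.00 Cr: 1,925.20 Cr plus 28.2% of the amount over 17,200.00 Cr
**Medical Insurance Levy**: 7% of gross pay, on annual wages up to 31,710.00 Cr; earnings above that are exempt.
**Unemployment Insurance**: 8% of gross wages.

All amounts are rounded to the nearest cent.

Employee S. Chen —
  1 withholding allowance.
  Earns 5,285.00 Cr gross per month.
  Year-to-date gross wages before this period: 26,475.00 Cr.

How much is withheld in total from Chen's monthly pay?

1,009.42 Cr

Provincial Income Tax: taxable = 5,285.00 Cr − 1×968.00 Cr = 4,317.00 Cr
  5.1% × 4,317.00 Cr = 220.17 Cr
Medical Insurance Levy: cap 31,710.00 Cr − YTD 26,475.00 Cr = 5,235.00 Cr subject; 7% × 5,235.00 Cr = 366.45 Cr
Unemployment Insurance: 8% × 5,285.00 Cr = 422.80 Cr
Total: 220.17 Cr + 366.45 Cr + 422.80 Cr = 1,009.42 Cr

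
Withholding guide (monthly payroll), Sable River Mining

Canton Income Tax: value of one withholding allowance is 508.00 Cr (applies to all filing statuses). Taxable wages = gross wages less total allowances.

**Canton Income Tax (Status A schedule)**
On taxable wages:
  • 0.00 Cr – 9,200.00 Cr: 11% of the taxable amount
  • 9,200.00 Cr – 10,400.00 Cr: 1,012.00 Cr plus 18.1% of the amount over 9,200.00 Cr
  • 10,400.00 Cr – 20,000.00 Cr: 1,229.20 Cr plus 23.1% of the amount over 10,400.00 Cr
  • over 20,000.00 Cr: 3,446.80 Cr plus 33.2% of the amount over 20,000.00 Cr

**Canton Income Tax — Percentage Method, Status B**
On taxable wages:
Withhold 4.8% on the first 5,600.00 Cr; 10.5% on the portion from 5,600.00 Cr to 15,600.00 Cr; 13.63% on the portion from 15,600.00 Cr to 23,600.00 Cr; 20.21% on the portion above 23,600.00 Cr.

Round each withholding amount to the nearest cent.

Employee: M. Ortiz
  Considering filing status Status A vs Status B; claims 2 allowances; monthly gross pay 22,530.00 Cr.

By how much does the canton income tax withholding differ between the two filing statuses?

1,824.57 Cr

Canton Income Tax (Status A): taxable = 22,530.00 Cr − 2×508.00 Cr = 21,514.00 Cr
  3,446.80 Cr + 33.2% × (21,514.00 Cr − 20,000.00 Cr) = 3,446.80 Cr + 33.2% × 1,514.00 Cr = 3,949.45 Cr
Canton Income Tax (Status B): taxable = 22,530.00 Cr − 2×508.00 Cr = 21,514.00 Cr
  1,318.80 Cr + 13.63% × (21,514.00 Cr − 15,600.00 Cr) = 1,318.80 Cr + 13.63% × 5,914.00 Cr = 2,124.88 Cr
Difference: |3,949.45 Cr − 2,124.88 Cr| = 1,824.57 Cr (higher under Status A)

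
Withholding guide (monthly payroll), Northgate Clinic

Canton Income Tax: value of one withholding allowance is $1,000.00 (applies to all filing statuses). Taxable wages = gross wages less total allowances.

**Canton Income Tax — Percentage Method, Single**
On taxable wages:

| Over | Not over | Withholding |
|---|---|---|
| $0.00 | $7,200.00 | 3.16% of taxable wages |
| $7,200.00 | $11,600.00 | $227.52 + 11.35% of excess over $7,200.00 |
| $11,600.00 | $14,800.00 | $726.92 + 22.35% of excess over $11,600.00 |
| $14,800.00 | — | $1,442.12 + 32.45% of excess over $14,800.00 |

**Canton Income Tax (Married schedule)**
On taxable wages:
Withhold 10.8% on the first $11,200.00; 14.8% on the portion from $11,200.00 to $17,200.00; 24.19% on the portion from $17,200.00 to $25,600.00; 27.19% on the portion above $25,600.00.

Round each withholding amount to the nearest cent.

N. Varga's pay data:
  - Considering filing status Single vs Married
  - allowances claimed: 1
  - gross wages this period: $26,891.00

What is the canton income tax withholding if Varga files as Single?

Canton Income Tax (Single): taxable = $26,891.00 − 1×$1,000.00 = $25,891.00
  $1,442.12 + 32.45% × ($25,891.00 − $14,800.00) = $1,442.12 + 32.45% × $11,091.00 = $5,041.15

$5,041.15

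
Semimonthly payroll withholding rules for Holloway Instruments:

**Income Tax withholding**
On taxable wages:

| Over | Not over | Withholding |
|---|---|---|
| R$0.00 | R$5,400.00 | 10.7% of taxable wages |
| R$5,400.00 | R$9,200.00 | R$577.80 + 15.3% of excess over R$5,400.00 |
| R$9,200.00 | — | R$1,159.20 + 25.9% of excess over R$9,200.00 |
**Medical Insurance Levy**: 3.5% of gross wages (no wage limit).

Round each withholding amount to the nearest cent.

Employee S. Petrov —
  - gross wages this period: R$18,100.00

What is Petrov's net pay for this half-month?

R$14,002.20

Income Tax: taxable = R$18,100.00
  R$1,159.20 + 25.9% × (R$18,100.00 − R$9,200.00) = R$1,159.20 + 25.9% × R$8,900.00 = R$3,464.30
Medical Insurance Levy: 3.5% × R$18,100.00 = R$633.50
Total withheld: R$3,464.30 + R$633.50 = R$4,097.80
Net pay: R$18,100.00 − R$4,097.80 = R$14,002.20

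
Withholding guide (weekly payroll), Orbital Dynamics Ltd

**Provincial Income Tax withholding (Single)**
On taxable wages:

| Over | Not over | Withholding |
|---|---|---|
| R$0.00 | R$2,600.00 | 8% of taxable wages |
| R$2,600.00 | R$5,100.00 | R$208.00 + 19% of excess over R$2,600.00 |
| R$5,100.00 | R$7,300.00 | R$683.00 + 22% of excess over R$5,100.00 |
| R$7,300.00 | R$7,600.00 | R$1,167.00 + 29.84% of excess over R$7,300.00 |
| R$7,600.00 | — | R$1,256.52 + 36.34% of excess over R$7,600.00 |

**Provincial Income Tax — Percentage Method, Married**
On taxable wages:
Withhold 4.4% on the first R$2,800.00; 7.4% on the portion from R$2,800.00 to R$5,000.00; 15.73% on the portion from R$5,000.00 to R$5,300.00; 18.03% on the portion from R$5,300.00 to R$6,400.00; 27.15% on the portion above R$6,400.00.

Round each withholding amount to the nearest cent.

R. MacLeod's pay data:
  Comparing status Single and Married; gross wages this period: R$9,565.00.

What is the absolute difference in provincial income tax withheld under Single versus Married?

R$579.78

Provincial Income Tax (Single): taxable = R$9,565.00
  R$1,256.52 + 36.34% × (R$9,565.00 − R$7,600.00) = R$1,256.52 + 36.34% × R$1,965.00 = R$1,970.60
Provincial Income Tax (Married): taxable = R$9,565.00
  R$531.52 + 27.15% × (R$9,565.00 − R$6,400.00) = R$531.52 + 27.15% × R$3,165.00 = R$1,390.82
Difference: |R$1,970.60 − R$1,390.82| = R$579.78 (higher under Single)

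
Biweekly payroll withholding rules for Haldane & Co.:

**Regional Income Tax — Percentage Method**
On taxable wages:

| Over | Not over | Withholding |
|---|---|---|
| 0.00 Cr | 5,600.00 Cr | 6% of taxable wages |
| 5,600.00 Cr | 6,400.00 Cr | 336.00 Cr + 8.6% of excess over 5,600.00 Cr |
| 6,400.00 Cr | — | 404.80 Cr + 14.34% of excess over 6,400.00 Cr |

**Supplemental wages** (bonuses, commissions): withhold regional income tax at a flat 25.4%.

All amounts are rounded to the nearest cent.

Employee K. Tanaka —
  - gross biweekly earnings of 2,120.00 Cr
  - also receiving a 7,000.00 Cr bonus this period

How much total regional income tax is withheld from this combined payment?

Regional Income Tax: taxable = 2,120.00 Cr
  6% × 2,120.00 Cr = 127.20 Cr
Supplemental (25.4% flat on bonus): 25.4% × 7,000.00 Cr = 1,778.00 Cr
Total regional income tax: 127.20 Cr + 1,778.00 Cr = 1,905.20 Cr

1,905.20 Cr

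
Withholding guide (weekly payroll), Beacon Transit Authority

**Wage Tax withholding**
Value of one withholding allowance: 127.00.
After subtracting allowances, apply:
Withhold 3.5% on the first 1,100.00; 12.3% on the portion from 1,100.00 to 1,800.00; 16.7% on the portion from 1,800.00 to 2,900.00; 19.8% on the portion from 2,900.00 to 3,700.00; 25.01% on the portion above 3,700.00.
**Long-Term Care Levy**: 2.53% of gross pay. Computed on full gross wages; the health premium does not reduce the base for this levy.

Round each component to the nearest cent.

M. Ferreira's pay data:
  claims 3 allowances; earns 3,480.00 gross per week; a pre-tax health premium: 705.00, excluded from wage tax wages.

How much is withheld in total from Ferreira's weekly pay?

311.84

Wage Tax: taxable = 3,480.00 − 705.00 − 3×127.00 = 2,394.00
  124.60 + 16.7% × (2,394.00 − 1,800.00) = 124.60 + 16.7% × 594.00 = 223.80
Long-Term Care Levy: 2.53% × 3,480.00 = 88.04
Total: 223.80 + 88.04 = 311.84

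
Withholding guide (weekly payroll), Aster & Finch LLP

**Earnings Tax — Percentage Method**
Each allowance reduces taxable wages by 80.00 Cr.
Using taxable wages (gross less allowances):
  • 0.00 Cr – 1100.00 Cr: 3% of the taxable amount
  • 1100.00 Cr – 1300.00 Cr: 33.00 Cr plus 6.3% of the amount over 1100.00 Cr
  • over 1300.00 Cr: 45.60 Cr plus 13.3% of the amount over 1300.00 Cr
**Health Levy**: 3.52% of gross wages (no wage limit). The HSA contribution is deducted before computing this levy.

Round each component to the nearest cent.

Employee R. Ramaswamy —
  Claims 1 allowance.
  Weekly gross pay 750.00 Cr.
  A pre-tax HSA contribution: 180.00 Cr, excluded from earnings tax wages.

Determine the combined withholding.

34.76 Cr

Earnings Tax: taxable = 750.00 Cr − 180.00 Cr − 1×80.00 Cr = 490.00 Cr
  3% × 490.00 Cr = 14.70 Cr
Health Levy: 3.52% × 570.00 Cr = 20.06 Cr
Total: 14.70 Cr + 20.06 Cr = 34.76 Cr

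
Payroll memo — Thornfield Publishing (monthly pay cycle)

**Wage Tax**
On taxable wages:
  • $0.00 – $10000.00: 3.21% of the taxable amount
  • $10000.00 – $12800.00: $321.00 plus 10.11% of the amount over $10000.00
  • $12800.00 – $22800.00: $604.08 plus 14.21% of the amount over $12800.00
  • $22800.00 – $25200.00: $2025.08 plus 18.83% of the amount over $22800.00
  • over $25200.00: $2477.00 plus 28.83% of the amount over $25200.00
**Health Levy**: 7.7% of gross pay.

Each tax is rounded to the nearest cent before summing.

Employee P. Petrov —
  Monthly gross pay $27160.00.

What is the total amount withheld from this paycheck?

Wage Tax: taxable = $27160.00
  $2477.00 + 28.83% × ($27160.00 − $25200.00) = $2477.00 + 28.83% × $1960.00 = $3042.07
Health Levy: 7.7% × $27160.00 = $2091.32
Total: $3042.07 + $2091.32 = $5133.39

$5133.39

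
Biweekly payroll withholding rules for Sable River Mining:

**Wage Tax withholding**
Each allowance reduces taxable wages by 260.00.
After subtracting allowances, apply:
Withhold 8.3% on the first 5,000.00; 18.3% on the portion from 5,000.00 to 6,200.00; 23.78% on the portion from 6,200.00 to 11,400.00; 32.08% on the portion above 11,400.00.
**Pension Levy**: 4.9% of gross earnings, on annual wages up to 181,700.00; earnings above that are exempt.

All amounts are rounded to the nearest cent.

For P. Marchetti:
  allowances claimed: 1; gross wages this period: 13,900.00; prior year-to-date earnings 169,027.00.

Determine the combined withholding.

3,210.73

Wage Tax: taxable = 13,900.00 − 1×260.00 = 13,640.00
  1,871.16 + 32.08% × (13,640.00 − 11,400.00) = 1,871.16 + 32.08% × 2,240.00 = 2,589.75
Pension Levy: cap 181,700.00 − YTD 169,027.00 = 12,673.00 subject; 4.9% × 12,673.00 = 620.98
Total: 2,589.75 + 620.98 = 3,210.73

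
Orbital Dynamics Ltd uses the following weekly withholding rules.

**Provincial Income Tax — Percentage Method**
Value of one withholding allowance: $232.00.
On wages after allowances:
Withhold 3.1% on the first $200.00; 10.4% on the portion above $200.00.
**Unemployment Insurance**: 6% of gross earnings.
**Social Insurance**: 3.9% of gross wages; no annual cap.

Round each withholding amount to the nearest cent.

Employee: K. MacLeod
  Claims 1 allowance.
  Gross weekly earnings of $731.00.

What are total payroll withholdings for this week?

Provincial Income Tax: taxable = $731.00 − 1×$232.00 = $499.00
  $6.20 + 10.4% × ($499.00 − $200.00) = $6.20 + 10.4% × $299.00 = $37.30
Unemployment Insurance: 6% × $731.00 = $43.86
Social Insurance: 3.9% × $731.00 = $28.51
Total: $37.30 + $43.86 + $28.51 = $109.67

$109.67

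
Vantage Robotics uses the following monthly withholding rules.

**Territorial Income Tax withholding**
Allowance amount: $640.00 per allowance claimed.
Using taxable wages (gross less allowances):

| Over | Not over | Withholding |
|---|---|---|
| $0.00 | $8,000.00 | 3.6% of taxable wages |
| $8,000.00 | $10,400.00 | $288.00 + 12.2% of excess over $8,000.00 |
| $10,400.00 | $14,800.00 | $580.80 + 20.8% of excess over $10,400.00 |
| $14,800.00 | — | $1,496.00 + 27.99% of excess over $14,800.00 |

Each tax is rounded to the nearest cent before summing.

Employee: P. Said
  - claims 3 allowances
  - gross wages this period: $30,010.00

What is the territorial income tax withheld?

$5,215.87

Territorial Income Tax: taxable = $30,010.00 − 3×$640.00 = $28,090.00
  $1,496.00 + 27.99% × ($28,090.00 − $14,800.00) = $1,496.00 + 27.99% × $13,290.00 = $5,215.87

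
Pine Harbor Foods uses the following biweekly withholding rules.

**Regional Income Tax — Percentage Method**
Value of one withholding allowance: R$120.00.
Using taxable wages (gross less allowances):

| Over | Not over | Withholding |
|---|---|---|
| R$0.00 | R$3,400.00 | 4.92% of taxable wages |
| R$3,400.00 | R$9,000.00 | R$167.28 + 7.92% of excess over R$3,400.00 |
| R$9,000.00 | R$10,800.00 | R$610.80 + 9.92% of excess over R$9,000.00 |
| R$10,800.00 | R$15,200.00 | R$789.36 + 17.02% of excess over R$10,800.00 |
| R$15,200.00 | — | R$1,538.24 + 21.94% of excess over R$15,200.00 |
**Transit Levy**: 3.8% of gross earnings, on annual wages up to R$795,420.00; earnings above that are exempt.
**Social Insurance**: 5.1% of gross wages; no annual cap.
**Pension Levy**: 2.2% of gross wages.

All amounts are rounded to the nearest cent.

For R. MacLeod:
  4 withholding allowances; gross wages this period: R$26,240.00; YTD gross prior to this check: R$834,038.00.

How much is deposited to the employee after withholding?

R$20,469.38

Regional Income Tax: taxable = R$26,240.00 − 4×R$120.00 = R$25,760.00
  R$1,538.24 + 21.94% × (R$25,760.00 − R$15,200.00) = R$1,538.24 + 21.94% × R$10,560.00 = R$3,855.10
Transit Levy: YTD R$834,038.00 ≥ cap R$795,420.00 → R$0.00
Social Insurance: 5.1% × R$26,240.00 = R$1,338.24
Pension Levy: 2.2% × R$26,240.00 = R$577.28
Total withheld: R$3,855.10 + R$0.00 + R$1,338.24 + R$577.28 = R$5,770.62
Net pay: R$26,240.00 − R$5,770.62 = R$20,469.38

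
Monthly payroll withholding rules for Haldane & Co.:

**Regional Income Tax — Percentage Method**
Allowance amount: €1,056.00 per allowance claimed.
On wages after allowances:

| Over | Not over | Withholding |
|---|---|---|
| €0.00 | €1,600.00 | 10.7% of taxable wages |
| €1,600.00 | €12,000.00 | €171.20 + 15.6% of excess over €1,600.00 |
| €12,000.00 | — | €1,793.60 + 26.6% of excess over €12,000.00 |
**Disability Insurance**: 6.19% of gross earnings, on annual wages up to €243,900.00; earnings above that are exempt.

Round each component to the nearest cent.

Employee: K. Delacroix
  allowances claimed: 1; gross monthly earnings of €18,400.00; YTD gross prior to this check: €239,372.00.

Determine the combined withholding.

Regional Income Tax: taxable = €18,400.00 − 1×€1,056.00 = €17,344.00
  €1,793.60 + 26.6% × (€17,344.00 − €12,000.00) = €1,793.60 + 26.6% × €5,344.00 = €3,215.10
Disability Insurance: cap €243,900.00 − YTD €239,372.00 = €4,528.00 subject; 6.19% × €4,528.00 = €280.28
Total: €3,215.10 + €280.28 = €3,495.38

€3,495.38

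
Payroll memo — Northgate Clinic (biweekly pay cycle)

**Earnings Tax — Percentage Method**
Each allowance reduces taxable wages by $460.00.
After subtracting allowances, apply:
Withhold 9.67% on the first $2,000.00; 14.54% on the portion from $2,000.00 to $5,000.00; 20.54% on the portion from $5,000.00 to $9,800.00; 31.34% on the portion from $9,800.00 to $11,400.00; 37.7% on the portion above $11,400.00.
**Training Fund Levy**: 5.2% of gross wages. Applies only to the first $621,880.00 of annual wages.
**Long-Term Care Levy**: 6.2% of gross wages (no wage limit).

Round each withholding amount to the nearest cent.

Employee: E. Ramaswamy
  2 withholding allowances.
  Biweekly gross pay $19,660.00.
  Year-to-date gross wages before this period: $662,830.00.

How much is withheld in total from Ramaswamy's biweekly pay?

Earnings Tax: taxable = $19,660.00 − 2×$460.00 = $18,740.00
  $2,116.96 + 37.7% × ($18,740.00 − $11,400.00) = $2,116.96 + 37.7% × $7,340.00 = $4,884.14
Training Fund Levy: YTD $662,830.00 ≥ cap $621,880.00 → $0.00
Long-Term Care Levy: 6.2% × $19,660.00 = $1,218.92
Total: $4,884.14 + $0.00 + $1,218.92 = $6,103.06

$6,103.06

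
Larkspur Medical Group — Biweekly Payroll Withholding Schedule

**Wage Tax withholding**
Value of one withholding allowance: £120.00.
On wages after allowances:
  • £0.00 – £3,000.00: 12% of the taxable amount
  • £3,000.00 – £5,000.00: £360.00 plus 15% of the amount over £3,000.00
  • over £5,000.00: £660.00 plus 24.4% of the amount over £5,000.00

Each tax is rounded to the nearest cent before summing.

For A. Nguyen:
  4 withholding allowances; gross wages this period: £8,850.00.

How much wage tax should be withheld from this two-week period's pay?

£1,482.28

Wage Tax: taxable = £8,850.00 − 4×£120.00 = £8,370.00
  £660.00 + 24.4% × (£8,370.00 − £5,000.00) = £660.00 + 24.4% × £3,370.00 = £1,482.28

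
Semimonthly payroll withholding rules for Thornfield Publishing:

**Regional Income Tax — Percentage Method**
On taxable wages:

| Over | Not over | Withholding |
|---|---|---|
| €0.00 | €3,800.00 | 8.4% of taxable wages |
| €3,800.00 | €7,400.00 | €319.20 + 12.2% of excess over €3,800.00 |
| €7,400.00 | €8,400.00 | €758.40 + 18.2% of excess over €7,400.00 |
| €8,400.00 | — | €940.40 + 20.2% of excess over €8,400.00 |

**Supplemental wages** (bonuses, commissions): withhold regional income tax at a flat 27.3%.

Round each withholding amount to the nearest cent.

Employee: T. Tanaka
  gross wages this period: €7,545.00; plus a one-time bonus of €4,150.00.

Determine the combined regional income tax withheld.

€1,917.74

Regional Income Tax: taxable = €7,545.00
  €758.40 + 18.2% × (€7,545.00 − €7,400.00) = €758.40 + 18.2% × €145.00 = €784.79
Supplemental (27.3% flat on bonus): 27.3% × €4,150.00 = €1,132.95
Total regional income tax: €784.79 + €1,132.95 = €1,917.74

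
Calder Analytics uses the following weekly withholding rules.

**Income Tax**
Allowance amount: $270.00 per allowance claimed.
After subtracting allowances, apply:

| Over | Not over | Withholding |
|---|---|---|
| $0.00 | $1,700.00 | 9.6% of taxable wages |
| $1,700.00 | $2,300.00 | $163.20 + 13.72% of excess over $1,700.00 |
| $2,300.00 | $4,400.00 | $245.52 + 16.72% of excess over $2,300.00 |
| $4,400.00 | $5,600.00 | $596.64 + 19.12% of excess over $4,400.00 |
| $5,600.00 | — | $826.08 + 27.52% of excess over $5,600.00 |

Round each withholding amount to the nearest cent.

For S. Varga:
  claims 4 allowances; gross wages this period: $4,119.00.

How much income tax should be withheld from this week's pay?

Income Tax: taxable = $4,119.00 − 4×$270.00 = $3,039.00
  $245.52 + 16.72% × ($3,039.00 − $2,300.00) = $245.52 + 16.72% × $739.00 = $369.08

$369.08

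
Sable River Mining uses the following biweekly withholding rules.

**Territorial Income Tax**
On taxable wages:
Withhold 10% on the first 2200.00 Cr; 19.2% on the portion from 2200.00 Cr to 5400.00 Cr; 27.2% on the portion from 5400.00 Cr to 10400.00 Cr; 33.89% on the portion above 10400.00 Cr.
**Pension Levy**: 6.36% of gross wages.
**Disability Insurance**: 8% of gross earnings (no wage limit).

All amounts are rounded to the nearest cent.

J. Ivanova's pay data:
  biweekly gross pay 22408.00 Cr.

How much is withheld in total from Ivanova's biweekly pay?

9481.70 Cr

Territorial Income Tax: taxable = 22408.00 Cr
  2194.40 Cr + 33.89% × (22408.00 Cr − 10400.00 Cr) = 2194.40 Cr + 33.89% × 12008.00 Cr = 6263.91 Cr
Pension Levy: 6.36% × 22408.00 Cr = 1425.15 Cr
Disability Insurance: 8% × 22408.00 Cr = 1792.64 Cr
Total: 6263.91 Cr + 1425.15 Cr + 1792.64 Cr = 9481.70 Cr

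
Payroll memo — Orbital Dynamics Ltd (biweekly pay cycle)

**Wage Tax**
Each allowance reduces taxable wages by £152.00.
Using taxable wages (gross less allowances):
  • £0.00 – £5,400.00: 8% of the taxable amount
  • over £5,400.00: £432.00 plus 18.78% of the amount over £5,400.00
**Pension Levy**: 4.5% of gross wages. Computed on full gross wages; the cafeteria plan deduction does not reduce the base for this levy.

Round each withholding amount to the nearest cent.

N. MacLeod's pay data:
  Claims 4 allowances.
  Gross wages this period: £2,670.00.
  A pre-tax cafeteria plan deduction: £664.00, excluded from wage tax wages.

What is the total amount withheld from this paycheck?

Wage Tax: taxable = £2,670.00 − £664.00 − 4×£152.00 = £1,398.00
  8% × £1,398.00 = £111.84
Pension Levy: 4.5% × £2,670.00 = £120.15
Total: £111.84 + £120.15 = £231.99

£231.99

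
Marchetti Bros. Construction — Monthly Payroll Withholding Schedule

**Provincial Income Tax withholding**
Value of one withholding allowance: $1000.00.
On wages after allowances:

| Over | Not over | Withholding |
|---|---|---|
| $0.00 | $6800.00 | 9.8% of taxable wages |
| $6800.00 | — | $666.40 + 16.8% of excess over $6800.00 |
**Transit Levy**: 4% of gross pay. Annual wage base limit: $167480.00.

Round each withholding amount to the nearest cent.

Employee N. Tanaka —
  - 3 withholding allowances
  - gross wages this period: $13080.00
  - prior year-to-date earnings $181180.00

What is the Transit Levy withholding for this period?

Transit Levy: YTD $181180.00 ≥ cap $167480.00 → $0.00

$0.00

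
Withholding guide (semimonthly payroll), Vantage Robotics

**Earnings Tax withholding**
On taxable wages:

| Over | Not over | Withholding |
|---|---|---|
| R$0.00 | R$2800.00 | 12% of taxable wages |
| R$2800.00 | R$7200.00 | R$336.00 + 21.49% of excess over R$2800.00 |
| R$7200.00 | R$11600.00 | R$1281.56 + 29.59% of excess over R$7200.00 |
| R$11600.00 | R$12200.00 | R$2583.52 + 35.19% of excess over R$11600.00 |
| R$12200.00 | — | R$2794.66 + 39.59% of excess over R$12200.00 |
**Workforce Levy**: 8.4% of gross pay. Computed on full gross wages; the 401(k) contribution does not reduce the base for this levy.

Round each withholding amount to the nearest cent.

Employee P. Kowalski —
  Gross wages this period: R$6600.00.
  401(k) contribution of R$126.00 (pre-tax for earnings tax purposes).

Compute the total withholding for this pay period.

R$1679.94

Earnings Tax: taxable = R$6600.00 − R$126.00 = R$6474.00
  R$336.00 + 21.49% × (R$6474.00 − R$2800.00) = R$336.00 + 21.49% × R$3674.00 = R$1125.54
Workforce Levy: 8.4% × R$6600.00 = R$554.40
Total: R$1125.54 + R$554.40 = R$1679.94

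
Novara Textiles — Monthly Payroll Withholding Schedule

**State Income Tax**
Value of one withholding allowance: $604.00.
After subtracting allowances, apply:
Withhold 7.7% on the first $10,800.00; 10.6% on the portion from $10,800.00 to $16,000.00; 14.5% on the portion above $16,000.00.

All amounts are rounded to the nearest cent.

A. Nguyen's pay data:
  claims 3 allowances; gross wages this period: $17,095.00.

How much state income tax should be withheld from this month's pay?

$1,306.80

State Income Tax: taxable = $17,095.00 − 3×$604.00 = $15,283.00
  $831.60 + 10.6% × ($15,283.00 − $10,800.00) = $831.60 + 10.6% × $4,483.00 = $1,306.80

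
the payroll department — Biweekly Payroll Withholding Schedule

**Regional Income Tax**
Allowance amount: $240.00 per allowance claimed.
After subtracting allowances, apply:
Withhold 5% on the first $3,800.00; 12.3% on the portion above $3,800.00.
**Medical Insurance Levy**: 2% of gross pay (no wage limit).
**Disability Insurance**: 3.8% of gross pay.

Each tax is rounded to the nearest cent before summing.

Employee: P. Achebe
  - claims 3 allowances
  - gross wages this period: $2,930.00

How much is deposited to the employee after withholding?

Regional Income Tax: taxable = $2,930.00 − 3×$240.00 = $2,210.00
  5% × $2,210.00 = $110.50
Medical Insurance Levy: 2% × $2,930.00 = $58.60
Disability Insurance: 3.8% × $2,930.00 = $111.34
Total withheld: $110.50 + $58.60 + $111.34 = $280.44
Net pay: $2,930.00 − $280.44 = $2,649.56

$2,649.56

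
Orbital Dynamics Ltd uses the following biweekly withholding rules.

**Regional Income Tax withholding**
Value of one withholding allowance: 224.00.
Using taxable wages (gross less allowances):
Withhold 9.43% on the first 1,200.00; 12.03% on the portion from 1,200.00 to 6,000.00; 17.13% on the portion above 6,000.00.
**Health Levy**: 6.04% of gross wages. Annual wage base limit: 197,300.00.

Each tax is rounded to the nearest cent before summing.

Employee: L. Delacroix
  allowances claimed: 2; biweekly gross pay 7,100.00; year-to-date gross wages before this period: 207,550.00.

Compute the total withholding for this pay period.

Regional Income Tax: taxable = 7,100.00 − 2×224.00 = 6,652.00
  690.60 + 17.13% × (6,652.00 − 6,000.00) = 690.60 + 17.13% × 652.00 = 802.29
Health Levy: YTD 207,550.00 ≥ cap 197,300.00 → 0.00
Total: 802.29 + 0.00 = 802.29

802.29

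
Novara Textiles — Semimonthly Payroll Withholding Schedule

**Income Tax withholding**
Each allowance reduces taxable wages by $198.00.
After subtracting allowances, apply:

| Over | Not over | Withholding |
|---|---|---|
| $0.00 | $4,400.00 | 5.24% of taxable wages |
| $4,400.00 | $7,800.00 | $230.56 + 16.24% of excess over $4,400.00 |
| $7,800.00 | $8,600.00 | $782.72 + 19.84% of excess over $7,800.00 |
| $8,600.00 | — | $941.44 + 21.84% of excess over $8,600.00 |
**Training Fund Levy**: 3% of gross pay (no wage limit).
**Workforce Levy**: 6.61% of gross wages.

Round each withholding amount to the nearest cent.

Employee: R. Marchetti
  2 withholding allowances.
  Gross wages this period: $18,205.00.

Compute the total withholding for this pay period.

$4,702.19

Income Tax: taxable = $18,205.00 − 2×$198.00 = $17,809.00
  $941.44 + 21.84% × ($17,809.00 − $8,600.00) = $941.44 + 21.84% × $9,209.00 = $2,952.69
Training Fund Levy: 3% × $18,205.00 = $546.15
Workforce Levy: 6.61% × $18,205.00 = $1,203.35
Total: $2,952.69 + $546.15 + $1,203.35 = $4,702.19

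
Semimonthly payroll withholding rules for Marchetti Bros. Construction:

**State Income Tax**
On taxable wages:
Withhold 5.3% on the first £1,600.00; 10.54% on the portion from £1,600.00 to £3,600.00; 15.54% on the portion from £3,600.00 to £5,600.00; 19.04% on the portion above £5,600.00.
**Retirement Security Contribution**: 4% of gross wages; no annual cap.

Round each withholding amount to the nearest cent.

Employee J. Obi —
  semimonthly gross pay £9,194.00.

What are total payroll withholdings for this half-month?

State Income Tax: taxable = £9,194.00
  £606.40 + 19.04% × (£9,194.00 − £5,600.00) = £606.40 + 19.04% × £3,594.00 = £1,290.70
Retirement Security Contribution: 4% × £9,194.00 = £367.76
Total: £1,290.70 + £367.76 = £1,658.46

£1,658.46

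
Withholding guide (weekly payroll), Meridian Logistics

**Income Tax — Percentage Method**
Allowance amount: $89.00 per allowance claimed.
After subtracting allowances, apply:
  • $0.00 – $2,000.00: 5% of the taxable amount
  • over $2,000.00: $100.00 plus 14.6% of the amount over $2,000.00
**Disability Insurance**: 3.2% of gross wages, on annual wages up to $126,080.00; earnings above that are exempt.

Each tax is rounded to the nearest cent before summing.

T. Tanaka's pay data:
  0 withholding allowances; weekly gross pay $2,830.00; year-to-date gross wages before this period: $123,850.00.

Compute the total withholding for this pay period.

Income Tax: taxable = $2,830.00
  $100.00 + 14.6% × ($2,830.00 − $2,000.00) = $100.00 + 14.6% × $830.00 = $221.18
Disability Insurance: cap $126,080.00 − YTD $123,850.00 = $2,230.00 subject; 3.2% × $2,230.00 = $71.36
Total: $221.18 + $71.36 = $292.54

$292.54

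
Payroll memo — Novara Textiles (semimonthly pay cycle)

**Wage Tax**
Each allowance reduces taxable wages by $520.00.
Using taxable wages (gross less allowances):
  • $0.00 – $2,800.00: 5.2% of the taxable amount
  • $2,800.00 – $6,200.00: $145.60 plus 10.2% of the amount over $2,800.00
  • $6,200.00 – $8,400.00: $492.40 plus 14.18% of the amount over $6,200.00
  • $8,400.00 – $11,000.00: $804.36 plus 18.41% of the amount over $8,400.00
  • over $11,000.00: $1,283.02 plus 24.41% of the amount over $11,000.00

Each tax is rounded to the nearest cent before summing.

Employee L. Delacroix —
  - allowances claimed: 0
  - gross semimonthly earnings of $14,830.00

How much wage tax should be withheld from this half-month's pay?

$2,217.92

Wage Tax: taxable = $14,830.00
  $1,283.02 + 24.41% × ($14,830.00 − $11,000.00) = $1,283.02 + 24.41% × $3,830.00 = $2,217.92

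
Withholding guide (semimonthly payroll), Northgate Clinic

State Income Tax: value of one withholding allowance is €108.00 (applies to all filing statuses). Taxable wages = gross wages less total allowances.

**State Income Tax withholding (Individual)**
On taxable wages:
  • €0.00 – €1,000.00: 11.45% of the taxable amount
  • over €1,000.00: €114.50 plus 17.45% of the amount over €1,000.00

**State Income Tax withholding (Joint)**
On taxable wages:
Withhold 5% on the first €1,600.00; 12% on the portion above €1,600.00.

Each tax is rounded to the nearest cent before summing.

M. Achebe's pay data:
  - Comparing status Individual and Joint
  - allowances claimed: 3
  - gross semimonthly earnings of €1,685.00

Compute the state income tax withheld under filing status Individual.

€177.49

State Income Tax (Individual): taxable = €1,685.00 − 3×€108.00 = €1,361.00
  €114.50 + 17.45% × (€1,361.00 − €1,000.00) = €114.50 + 17.45% × €361.00 = €177.49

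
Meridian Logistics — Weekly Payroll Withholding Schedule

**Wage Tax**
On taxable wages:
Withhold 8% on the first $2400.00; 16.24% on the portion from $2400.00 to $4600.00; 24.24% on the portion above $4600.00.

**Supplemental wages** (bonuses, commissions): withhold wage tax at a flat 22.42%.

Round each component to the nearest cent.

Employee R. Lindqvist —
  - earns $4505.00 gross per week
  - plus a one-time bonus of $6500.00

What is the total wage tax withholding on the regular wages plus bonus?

Wage Tax: taxable = $4505.00
  $192.00 + 16.24% × ($4505.00 − $2400.00) = $192.00 + 16.24% × $2105.00 = $533.85
Supplemental (22.42% flat on bonus): 22.42% × $6500.00 = $1457.30
Total wage tax: $533.85 + $1457.30 = $1991.15

$1991.15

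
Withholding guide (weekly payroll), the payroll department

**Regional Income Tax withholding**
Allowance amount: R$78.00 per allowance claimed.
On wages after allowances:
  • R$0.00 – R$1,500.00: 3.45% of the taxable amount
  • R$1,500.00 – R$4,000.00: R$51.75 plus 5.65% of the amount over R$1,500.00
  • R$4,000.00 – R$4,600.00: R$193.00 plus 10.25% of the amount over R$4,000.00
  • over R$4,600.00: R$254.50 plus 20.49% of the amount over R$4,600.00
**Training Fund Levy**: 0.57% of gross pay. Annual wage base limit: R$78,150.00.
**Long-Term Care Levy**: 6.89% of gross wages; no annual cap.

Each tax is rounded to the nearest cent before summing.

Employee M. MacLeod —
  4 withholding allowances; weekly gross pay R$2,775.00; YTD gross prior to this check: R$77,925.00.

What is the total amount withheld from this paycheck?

R$298.64

Regional Income Tax: taxable = R$2,775.00 − 4×R$78.00 = R$2,463.00
  R$51.75 + 5.65% × (R$2,463.00 − R$1,500.00) = R$51.75 + 5.65% × R$963.00 = R$106.16
Training Fund Levy: cap R$78,150.00 − YTD R$77,925.00 = R$225.00 subject; 0.57% × R$225.00 = R$1.28
Long-Term Care Levy: 6.89% × R$2,775.00 = R$191.20
Total: R$106.16 + R$1.28 + R$191.20 = R$298.64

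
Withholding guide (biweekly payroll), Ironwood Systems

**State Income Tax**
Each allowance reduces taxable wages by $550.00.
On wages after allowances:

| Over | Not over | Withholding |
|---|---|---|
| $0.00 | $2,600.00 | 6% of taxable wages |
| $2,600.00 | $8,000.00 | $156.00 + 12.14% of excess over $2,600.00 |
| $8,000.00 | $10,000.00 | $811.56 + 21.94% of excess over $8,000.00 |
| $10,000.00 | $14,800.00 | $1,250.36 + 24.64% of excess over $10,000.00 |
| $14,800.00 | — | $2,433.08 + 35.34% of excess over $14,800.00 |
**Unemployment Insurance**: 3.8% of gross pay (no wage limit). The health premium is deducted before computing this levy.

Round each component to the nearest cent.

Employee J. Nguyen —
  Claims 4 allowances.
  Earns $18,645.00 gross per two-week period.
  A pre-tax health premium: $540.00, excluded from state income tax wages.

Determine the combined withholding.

State Income Tax: taxable = $18,645.00 − $540.00 − 4×$550.00 = $15,905.00
  $2,433.08 + 35.34% × ($15,905.00 − $14,800.00) = $2,433.08 + 35.34% × $1,105.00 = $2,823.59
Unemployment Insurance: 3.8% × $18,105.00 = $687.99
Total: $2,823.59 + $687.99 = $3,511.58

$3,511.58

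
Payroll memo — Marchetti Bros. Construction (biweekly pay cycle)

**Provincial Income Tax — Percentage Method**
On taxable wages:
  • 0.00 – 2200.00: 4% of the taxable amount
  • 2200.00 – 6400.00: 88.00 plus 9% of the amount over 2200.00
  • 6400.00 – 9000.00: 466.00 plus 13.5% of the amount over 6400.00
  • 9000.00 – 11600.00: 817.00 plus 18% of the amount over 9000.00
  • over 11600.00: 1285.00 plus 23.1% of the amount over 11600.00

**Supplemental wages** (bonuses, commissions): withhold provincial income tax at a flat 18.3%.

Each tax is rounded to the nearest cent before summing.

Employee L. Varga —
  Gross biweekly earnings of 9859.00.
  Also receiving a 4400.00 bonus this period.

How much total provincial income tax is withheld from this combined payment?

Provincial Income Tax: taxable = 9859.00
  817.00 + 18% × (9859.00 − 9000.00) = 817.00 + 18% × 859.00 = 971.62
Supplemental (18.3% flat on bonus): 18.3% × 4400.00 = 805.20
Total provincial income tax: 971.62 + 805.20 = 1776.82

1776.82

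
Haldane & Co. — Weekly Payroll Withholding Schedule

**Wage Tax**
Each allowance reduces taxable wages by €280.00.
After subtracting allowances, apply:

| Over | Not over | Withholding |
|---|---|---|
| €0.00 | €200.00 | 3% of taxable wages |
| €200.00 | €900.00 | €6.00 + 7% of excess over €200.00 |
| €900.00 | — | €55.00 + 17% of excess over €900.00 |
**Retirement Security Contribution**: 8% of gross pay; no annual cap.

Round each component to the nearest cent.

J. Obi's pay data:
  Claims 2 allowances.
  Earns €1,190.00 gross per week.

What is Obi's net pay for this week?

Wage Tax: taxable = €1,190.00 − 2×€280.00 = €630.00
  €6.00 + 7% × (€630.00 − €200.00) = €6.00 + 7% × €430.00 = €36.10
Retirement Security Contribution: 8% × €1,190.00 = €95.20
Total withheld: €36.10 + €95.20 = €131.30
Net pay: €1,190.00 − €131.30 = €1,058.70

€1,058.70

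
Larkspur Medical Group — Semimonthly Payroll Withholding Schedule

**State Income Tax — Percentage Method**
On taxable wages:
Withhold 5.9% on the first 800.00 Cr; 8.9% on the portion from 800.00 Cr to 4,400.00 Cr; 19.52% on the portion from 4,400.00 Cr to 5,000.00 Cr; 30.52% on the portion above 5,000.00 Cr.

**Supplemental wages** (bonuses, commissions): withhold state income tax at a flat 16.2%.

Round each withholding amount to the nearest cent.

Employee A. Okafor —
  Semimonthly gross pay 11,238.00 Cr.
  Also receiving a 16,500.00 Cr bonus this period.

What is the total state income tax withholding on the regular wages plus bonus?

5,061.56 Cr

State Income Tax: taxable = 11,238.00 Cr
  484.72 Cr + 30.52% × (11,238.00 Cr − 5,000.00 Cr) = 484.72 Cr + 30.52% × 6,238.00 Cr = 2,388.56 Cr
Supplemental (16.2% flat on bonus): 16.2% × 16,500.00 Cr = 2,673.00 Cr
Total state income tax: 2,388.56 Cr + 2,673.00 Cr = 5,061.56 Cr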